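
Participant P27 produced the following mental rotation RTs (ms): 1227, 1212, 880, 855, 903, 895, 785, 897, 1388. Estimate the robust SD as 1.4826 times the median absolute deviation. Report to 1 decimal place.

62.3 ms

Sorted: 785, 855, 880, 895, 897, 903, 1212, 1227, 1388 → median = 897
|x − 897| sorted: 0, 2, 6, 17, 42, 112, 315, 330, 491 → MAD = 42
Robust SD ≈ 1.4826 × 42 = 62.269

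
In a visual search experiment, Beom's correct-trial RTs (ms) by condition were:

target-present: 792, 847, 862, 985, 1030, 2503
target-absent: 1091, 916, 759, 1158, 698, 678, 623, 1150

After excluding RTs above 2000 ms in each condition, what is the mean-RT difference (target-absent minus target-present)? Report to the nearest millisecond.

-19 ms

target-present: exclude 2503
M(target-present) = 4516/5 = 903.200
M(target-absent) = 7073/8 = 884.125
Difference = 884.125 − 903.200 = -19.075 ms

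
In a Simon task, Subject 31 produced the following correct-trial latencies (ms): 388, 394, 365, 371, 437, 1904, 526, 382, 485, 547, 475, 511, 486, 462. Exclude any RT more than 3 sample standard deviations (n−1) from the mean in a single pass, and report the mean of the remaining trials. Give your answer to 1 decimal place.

n = 14, ΣRT = 7733, M = 552.357
Σ(x−M)² = 2014873.21; s = √(2014873.21/13) = 393.688
Cutoffs: 552.357 ± 3·393.688 → [-628.7, 1733.4]
Outside: 1904 → excluded.
Retained (n=13): Σ = 5829, mean = 5829/13 = 448.385

448.4 ms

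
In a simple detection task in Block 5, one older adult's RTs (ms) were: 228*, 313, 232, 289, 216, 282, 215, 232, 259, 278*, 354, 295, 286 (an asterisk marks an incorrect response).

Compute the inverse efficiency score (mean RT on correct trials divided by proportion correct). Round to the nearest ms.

319 ms

Correct trials (n=11): 313, 232, 289, 216, 282, 215, 232, 259, 354, 295, 286
Mean correct RT = 2973/11 = 270.2727 ms
Proportion correct = 11/13
IES = 270.2727 / (11/13) = 319.413 ms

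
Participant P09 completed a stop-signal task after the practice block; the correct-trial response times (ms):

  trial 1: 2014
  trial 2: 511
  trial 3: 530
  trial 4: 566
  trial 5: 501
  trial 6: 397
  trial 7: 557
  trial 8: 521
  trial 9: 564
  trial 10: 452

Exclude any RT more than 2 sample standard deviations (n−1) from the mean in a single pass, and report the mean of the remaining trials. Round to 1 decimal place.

n = 10, ΣRT = 6613, M = 661.300
Σ(x−M)² = 2058096.10; s = √(2058096.10/9) = 478.202
Cutoffs: 661.300 ± 2·478.202 → [-295.1, 1617.7]
Outside: 2014 → excluded.
Retained (n=9): Σ = 4599, mean = 4599/9 = 511.000

511.0 ms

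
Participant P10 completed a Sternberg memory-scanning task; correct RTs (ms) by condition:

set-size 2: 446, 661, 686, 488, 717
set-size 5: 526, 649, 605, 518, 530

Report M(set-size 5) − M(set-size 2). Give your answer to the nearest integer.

M(set-size 2) = 2998/5 = 599.600
M(set-size 5) = 2828/5 = 565.600
Difference = 565.600 − 599.600 = -34.000 ms

-34 ms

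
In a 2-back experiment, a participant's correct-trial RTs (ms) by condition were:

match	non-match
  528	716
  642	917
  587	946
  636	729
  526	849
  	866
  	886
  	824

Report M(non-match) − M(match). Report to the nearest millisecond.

M(match) = 2919/5 = 583.800
M(non-match) = 6733/8 = 841.625
Difference = 841.625 − 583.800 = 257.825 ms

258 ms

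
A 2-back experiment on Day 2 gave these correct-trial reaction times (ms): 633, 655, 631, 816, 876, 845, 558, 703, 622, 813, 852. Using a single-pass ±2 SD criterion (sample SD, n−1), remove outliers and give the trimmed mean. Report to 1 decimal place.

727.6 ms

n = 11, ΣRT = 8004, M = 727.636
Σ(x−M)² = 130460.55; s = √(130460.55/10) = 114.219
Cutoffs: 727.636 ± 2·114.219 → [499.2, 956.1]
No RTs fall outside the cutoffs; all 11 retained. Mean = 8004/11 = 727.636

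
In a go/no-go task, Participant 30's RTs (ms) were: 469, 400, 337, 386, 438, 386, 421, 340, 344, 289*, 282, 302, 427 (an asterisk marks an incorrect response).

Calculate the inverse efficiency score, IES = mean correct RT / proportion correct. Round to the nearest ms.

Correct trials (n=12): 469, 400, 337, 386, 438, 386, 421, 340, 344, 282, 302, 427
Mean correct RT = 4532/12 = 377.6667 ms
Proportion correct = 12/13
IES = 377.6667 / (12/13) = 409.139 ms

409 ms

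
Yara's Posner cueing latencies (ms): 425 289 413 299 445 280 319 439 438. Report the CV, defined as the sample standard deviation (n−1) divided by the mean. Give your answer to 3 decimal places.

n = 9, Σ = 3347, M = 371.8889
Σ(x−M)² = 42154.889; s = √(42154.889/8) = 72.5904
CV = 72.5904 / 371.8889 = 0.19519

0.195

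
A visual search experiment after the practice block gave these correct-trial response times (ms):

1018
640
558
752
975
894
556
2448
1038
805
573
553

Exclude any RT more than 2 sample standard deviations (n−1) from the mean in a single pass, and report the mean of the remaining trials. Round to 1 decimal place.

760.2 ms

n = 12, ΣRT = 10810, M = 900.833
Σ(x−M)² = 2996091.67; s = √(2996091.67/11) = 521.893
Cutoffs: 900.833 ± 2·521.893 → [-143.0, 1944.6]
Outside: 2448 → excluded.
Retained (n=11): Σ = 8362, mean = 8362/11 = 760.182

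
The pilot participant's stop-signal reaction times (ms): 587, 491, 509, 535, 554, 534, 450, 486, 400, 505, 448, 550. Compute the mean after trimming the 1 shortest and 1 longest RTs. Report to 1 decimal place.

506.2 ms

Sorted: 400, 448, 450, 486, 491, 505, 509, 534, 535, 550, 554, 587
Drop lowest 1 (400) and highest 1 (587)
Remaining (n=10): Σ = 5062, mean = 5062/10 = 506.200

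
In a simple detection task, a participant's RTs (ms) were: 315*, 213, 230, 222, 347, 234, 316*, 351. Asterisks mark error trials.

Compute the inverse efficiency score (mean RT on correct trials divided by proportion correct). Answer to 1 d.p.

354.9 ms

Correct trials (n=6): 213, 230, 222, 347, 234, 351
Mean correct RT = 1597/6 = 266.1667 ms
Proportion correct = 6/8
IES = 266.1667 / (6/8) = 354.889 ms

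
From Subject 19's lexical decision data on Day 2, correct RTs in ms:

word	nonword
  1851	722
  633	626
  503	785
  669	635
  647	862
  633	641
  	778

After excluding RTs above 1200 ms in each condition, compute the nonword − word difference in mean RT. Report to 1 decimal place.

104.3 ms

word: exclude 1851
M(word) = 3085/5 = 617.000
M(nonword) = 5049/7 = 721.286
Difference = 721.286 − 617.000 = 104.286 ms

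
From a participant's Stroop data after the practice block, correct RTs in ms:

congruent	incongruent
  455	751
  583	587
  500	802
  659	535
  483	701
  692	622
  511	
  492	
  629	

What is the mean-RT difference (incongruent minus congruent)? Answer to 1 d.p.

M(congruent) = 5004/9 = 556.000
M(incongruent) = 3998/6 = 666.333
Difference = 666.333 − 556.000 = 110.333 ms

110.3 ms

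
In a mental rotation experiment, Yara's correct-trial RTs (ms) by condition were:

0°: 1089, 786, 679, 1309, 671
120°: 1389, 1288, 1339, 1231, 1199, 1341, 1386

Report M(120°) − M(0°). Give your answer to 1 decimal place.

403.6 ms

M(0°) = 4534/5 = 906.800
M(120°) = 9173/7 = 1310.429
Difference = 1310.429 − 906.800 = 403.629 ms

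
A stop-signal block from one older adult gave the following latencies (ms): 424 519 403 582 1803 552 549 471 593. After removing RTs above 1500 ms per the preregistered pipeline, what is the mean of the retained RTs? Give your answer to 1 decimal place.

511.6 ms

Excluded: 1803
Retained (n=8): Σ = 4093
Mean = 4093/8 = 511.6250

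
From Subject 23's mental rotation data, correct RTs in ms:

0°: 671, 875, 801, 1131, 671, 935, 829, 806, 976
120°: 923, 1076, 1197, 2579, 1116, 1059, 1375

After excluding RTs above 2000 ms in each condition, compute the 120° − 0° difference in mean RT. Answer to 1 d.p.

269.3 ms

120°: exclude 2579
M(0°) = 7695/9 = 855.000
M(120°) = 6746/6 = 1124.333
Difference = 1124.333 − 855.000 = 269.333 ms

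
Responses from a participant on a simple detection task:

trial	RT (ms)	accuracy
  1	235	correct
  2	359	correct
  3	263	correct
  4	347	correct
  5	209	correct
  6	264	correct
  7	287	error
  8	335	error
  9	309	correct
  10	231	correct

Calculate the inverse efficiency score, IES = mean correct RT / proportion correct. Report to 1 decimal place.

Correct trials (n=8): 235, 359, 263, 347, 209, 264, 309, 231
Mean correct RT = 2217/8 = 277.1250 ms
Proportion correct = 8/10
IES = 277.1250 / (8/10) = 346.406 ms

346.4 ms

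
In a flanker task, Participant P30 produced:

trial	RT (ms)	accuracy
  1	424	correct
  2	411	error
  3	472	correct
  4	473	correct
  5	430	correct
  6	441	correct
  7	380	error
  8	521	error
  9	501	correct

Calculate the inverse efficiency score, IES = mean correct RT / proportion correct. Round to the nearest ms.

685 ms

Correct trials (n=6): 424, 472, 473, 430, 441, 501
Mean correct RT = 2741/6 = 456.8333 ms
Proportion correct = 6/9
IES = 456.8333 / (6/9) = 685.250 ms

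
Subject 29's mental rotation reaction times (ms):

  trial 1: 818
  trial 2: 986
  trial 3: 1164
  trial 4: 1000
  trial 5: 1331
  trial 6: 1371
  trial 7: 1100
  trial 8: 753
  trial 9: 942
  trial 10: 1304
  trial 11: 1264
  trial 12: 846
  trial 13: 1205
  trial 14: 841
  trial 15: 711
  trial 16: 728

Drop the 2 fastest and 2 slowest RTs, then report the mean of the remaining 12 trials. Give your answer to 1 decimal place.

1018.6 ms

Sorted: 711, 728, 753, 818, 841, 846, 942, 986, 1000, 1100, 1164, 1205, 1264, 1304, 1331, 1371
Drop lowest 2 (711, 728) and highest 2 (1331, 1371)
Remaining (n=12): Σ = 12223, mean = 12223/12 = 1018.583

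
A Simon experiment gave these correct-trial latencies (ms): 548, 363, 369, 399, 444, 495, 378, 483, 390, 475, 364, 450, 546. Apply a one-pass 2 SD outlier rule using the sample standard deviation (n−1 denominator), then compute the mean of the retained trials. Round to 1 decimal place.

438.8 ms

n = 13, ΣRT = 5704, M = 438.769
Σ(x−M)² = 53866.31; s = √(53866.31/12) = 66.999
Cutoffs: 438.769 ± 2·66.999 → [304.8, 572.8]
No RTs fall outside the cutoffs; all 13 retained. Mean = 5704/13 = 438.769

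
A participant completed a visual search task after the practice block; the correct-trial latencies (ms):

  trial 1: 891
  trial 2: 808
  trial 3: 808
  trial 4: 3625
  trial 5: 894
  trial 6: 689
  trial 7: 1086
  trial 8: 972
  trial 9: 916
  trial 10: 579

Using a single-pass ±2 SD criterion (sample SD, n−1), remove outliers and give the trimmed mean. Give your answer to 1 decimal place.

849.2 ms

n = 10, ΣRT = 11268, M = 1126.800
Σ(x−M)² = 7115885.60; s = √(7115885.60/9) = 889.187
Cutoffs: 1126.800 ± 2·889.187 → [-651.6, 2905.2]
Outside: 3625 → excluded.
Retained (n=9): Σ = 7643, mean = 7643/9 = 849.222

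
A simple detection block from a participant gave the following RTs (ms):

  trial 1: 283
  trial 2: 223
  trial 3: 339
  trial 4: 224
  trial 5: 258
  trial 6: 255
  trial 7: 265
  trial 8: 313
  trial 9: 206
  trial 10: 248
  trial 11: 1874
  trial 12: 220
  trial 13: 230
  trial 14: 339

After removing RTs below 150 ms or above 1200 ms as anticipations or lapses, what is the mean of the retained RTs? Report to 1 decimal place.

Excluded: 1874
Retained (n=13): Σ = 3403
Mean = 3403/13 = 261.7692

261.8 ms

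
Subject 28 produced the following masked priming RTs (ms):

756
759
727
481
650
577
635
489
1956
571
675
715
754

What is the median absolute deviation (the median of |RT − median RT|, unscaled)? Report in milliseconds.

81 ms

Sorted: 481, 489, 571, 577, 635, 650, 675, 715, 727, 754, 756, 759, 1956 → median = 675
|x − 675|: 81, 84, 52, 194, 25, 98, 40, 186, 1281, 104, 0, 40, 79
Sorted deviations: 0, 25, 40, 40, 52, 79, 81, 84, 98, 104, 186, 194, 1281 → MAD = 81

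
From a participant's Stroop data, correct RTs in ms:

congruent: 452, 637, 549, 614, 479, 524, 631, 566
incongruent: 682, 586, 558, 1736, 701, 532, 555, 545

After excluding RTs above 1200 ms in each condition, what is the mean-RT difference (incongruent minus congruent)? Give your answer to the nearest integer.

incongruent: exclude 1736
M(congruent) = 4452/8 = 556.500
M(incongruent) = 4159/7 = 594.143
Difference = 594.143 − 556.500 = 37.643 ms

38 ms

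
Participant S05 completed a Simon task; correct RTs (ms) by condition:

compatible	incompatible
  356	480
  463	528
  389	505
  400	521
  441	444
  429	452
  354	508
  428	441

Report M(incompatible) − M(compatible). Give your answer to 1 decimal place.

M(compatible) = 3260/8 = 407.500
M(incompatible) = 3879/8 = 484.875
Difference = 484.875 − 407.500 = 77.375 ms

77.4 ms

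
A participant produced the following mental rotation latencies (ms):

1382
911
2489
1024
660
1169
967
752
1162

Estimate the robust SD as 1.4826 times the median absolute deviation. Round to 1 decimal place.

Sorted: 660, 752, 911, 967, 1024, 1162, 1169, 1382, 2489 → median = 1024
|x − 1024| sorted: 0, 57, 113, 138, 145, 272, 358, 364, 1465 → MAD = 145
Robust SD ≈ 1.4826 × 145 = 214.977

215.0 ms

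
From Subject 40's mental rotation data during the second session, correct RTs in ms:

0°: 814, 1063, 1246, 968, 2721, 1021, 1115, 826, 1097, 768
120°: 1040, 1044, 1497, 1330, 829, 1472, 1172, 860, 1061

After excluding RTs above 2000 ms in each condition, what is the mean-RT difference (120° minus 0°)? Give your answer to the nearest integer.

0°: exclude 2721
M(0°) = 8918/9 = 990.889
M(120°) = 10305/9 = 1145.000
Difference = 1145.000 − 990.889 = 154.111 ms

154 ms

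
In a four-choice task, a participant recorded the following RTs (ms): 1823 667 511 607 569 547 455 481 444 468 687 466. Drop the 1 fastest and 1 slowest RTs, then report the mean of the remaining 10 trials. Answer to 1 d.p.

Sorted: 444, 455, 466, 468, 481, 511, 547, 569, 607, 667, 687, 1823
Drop lowest 1 (444) and highest 1 (1823)
Remaining (n=10): Σ = 5458, mean = 5458/10 = 545.800

545.8 ms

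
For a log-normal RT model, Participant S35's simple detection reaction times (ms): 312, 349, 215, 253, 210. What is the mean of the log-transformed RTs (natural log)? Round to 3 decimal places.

ln(RT): 5.7430, 5.8551, 5.3706, 5.5334, 5.3471
Σ ln(RT) = 27.8492
Mean = 27.8492/5 = 5.56984

5.570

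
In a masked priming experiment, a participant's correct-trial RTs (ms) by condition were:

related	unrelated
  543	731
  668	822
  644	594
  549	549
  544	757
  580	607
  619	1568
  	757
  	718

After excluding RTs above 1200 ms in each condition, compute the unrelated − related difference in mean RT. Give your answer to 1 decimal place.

unrelated: exclude 1568
M(related) = 4147/7 = 592.429
M(unrelated) = 5535/8 = 691.875
Difference = 691.875 − 592.429 = 99.446 ms

99.4 ms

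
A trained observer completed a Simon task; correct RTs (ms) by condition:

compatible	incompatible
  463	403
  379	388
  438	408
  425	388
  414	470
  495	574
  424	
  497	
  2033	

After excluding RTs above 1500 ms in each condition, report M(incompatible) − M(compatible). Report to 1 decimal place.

-3.4 ms

compatible: exclude 2033
M(compatible) = 3535/8 = 441.875
M(incompatible) = 2631/6 = 438.500
Difference = 438.500 − 441.875 = -3.375 ms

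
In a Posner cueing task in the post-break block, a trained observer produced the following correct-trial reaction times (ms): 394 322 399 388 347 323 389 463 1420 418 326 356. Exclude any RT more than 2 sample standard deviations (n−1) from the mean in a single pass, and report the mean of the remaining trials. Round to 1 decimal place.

n = 12, ΣRT = 5545, M = 462.083
Σ(x−M)² = 1020976.92; s = √(1020976.92/11) = 304.657
Cutoffs: 462.083 ± 2·304.657 → [-147.2, 1071.4]
Outside: 1420 → excluded.
Retained (n=11): Σ = 4125, mean = 4125/11 = 375.000

375.0 ms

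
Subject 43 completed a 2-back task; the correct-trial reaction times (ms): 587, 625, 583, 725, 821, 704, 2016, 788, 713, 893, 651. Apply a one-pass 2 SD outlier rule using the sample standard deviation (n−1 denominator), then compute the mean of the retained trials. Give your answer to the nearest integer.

n = 11, ΣRT = 9106, M = 827.818
Σ(x−M)² = 1647071.64; s = √(1647071.64/10) = 405.841
Cutoffs: 827.818 ± 2·405.841 → [16.1, 1639.5]
Outside: 2016 → excluded.
Retained (n=10): Σ = 7090, mean = 7090/10 = 709.000

709 ms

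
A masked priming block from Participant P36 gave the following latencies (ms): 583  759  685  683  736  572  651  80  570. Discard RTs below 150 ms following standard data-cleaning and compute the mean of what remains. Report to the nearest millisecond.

Excluded: 80
Retained (n=8): Σ = 5239
Mean = 5239/8 = 654.8750

655 ms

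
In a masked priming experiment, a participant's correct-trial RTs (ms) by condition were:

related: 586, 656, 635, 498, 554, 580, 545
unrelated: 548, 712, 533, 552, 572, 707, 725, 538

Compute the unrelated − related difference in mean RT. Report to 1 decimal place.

M(related) = 4054/7 = 579.143
M(unrelated) = 4887/8 = 610.875
Difference = 610.875 − 579.143 = 31.732 ms

31.7 ms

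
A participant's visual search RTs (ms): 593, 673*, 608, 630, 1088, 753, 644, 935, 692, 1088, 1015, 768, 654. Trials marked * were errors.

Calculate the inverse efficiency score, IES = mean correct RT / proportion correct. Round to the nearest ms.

Correct trials (n=12): 593, 608, 630, 1088, 753, 644, 935, 692, 1088, 1015, 768, 654
Mean correct RT = 9468/12 = 789.0000 ms
Proportion correct = 12/13
IES = 789.0000 / (12/13) = 854.750 ms

855 ms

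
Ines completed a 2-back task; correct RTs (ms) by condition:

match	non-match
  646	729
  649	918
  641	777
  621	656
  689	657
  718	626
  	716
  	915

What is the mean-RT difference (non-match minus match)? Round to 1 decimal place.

88.6 ms

M(match) = 3964/6 = 660.667
M(non-match) = 5994/8 = 749.250
Difference = 749.250 − 660.667 = 88.583 ms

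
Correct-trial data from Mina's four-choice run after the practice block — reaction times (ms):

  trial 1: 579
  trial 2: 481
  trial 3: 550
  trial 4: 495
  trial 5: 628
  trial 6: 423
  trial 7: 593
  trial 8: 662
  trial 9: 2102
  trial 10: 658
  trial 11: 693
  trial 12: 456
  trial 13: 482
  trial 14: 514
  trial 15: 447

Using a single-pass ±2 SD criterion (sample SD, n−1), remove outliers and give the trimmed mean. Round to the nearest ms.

547 ms

n = 15, ΣRT = 9763, M = 650.867
Σ(x−M)² = 2358803.73; s = √(2358803.73/14) = 410.470
Cutoffs: 650.867 ± 2·410.470 → [-170.1, 1471.8]
Outside: 2102 → excluded.
Retained (n=14): Σ = 7661, mean = 7661/14 = 547.214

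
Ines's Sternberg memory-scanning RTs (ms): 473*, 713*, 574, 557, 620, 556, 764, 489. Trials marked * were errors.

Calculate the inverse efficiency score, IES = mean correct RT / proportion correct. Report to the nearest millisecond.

Correct trials (n=6): 574, 557, 620, 556, 764, 489
Mean correct RT = 3560/6 = 593.3333 ms
Proportion correct = 6/8
IES = 593.3333 / (6/8) = 791.111 ms

791 ms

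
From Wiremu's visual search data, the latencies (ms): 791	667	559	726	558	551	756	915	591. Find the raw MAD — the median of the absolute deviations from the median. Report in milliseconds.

108 ms

Sorted: 551, 558, 559, 591, 667, 726, 756, 791, 915 → median = 667
|x − 667|: 124, 0, 108, 59, 109, 116, 89, 248, 76
Sorted deviations: 0, 59, 76, 89, 108, 109, 116, 124, 248 → MAD = 108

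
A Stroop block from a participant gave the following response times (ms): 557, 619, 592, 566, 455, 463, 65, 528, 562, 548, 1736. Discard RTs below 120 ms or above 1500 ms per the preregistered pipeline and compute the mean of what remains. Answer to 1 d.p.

Excluded: 65, 1736
Retained (n=9): Σ = 4890
Mean = 4890/9 = 543.3333

543.3 ms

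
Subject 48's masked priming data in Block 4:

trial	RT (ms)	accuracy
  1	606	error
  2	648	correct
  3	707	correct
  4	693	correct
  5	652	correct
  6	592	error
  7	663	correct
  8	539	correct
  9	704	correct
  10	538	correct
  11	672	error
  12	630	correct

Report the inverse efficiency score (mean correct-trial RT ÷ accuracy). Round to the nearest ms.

Correct trials (n=9): 648, 707, 693, 652, 663, 539, 704, 538, 630
Mean correct RT = 5774/9 = 641.5556 ms
Proportion correct = 9/12
IES = 641.5556 / (9/12) = 855.407 ms

855 ms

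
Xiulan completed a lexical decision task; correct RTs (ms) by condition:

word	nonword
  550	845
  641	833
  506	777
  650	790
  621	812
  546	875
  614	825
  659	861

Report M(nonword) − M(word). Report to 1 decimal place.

M(word) = 4787/8 = 598.375
M(nonword) = 6618/8 = 827.250
Difference = 827.250 − 598.375 = 228.875 ms

228.9 ms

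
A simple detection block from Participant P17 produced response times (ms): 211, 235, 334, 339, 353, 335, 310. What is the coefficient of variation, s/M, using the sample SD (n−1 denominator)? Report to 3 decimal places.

0.186

n = 7, Σ = 2117, M = 302.4286
Σ(x−M)² = 18915.714; s = √(18915.714/6) = 56.1482
CV = 56.1482 / 302.4286 = 0.18566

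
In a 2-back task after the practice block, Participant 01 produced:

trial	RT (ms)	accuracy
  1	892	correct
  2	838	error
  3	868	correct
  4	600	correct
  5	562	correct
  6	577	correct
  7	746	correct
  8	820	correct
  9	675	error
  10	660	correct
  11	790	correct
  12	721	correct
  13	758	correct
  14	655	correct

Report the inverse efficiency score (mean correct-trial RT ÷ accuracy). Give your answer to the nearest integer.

841 ms

Correct trials (n=12): 892, 868, 600, 562, 577, 746, 820, 660, 790, 721, 758, 655
Mean correct RT = 8649/12 = 720.7500 ms
Proportion correct = 12/14
IES = 720.7500 / (12/14) = 840.875 ms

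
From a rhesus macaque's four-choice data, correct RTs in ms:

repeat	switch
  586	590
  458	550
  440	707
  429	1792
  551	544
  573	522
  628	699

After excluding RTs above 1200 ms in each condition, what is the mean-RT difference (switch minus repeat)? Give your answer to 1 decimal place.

78.4 ms

switch: exclude 1792
M(repeat) = 3665/7 = 523.571
M(switch) = 3612/6 = 602.000
Difference = 602.000 − 523.571 = 78.429 ms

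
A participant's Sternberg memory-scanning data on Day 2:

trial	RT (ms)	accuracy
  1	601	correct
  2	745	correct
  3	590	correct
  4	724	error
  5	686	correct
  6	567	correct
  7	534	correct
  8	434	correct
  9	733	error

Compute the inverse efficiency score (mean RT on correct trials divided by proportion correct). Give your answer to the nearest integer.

Correct trials (n=7): 601, 745, 590, 686, 567, 534, 434
Mean correct RT = 4157/7 = 593.8571 ms
Proportion correct = 7/9
IES = 593.8571 / (7/9) = 763.531 ms

764 ms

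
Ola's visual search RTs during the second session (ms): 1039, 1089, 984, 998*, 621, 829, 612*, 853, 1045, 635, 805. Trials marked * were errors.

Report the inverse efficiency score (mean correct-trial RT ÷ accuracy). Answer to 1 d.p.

Correct trials (n=9): 1039, 1089, 984, 621, 829, 853, 1045, 635, 805
Mean correct RT = 7900/9 = 877.7778 ms
Proportion correct = 9/11
IES = 877.7778 / (9/11) = 1072.840 ms

1072.8 ms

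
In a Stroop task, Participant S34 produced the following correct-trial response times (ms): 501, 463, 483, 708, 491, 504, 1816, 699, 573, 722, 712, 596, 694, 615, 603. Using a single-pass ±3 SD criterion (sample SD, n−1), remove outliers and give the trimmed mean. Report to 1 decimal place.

n = 15, ΣRT = 10180, M = 678.667
Σ(x−M)² = 1507893.33; s = √(1507893.33/14) = 328.187
Cutoffs: 678.667 ± 3·328.187 → [-305.9, 1663.2]
Outside: 1816 → excluded.
Retained (n=14): Σ = 8364, mean = 8364/14 = 597.429

597.4 ms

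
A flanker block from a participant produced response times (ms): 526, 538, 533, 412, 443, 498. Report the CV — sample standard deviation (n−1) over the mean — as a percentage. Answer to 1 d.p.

10.7%

n = 6, Σ = 2950, M = 491.6667
Σ(x−M)² = 13789.333; s = √(13789.333/5) = 52.5154
CV = 52.5154 / 491.6667 = 0.10681 = 10.681%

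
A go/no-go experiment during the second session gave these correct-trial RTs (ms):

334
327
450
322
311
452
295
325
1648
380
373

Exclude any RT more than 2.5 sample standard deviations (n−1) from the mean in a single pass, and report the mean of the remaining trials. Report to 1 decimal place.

356.9 ms

n = 11, ΣRT = 5217, M = 474.273
Σ(x−M)² = 1543496.18; s = √(1543496.18/10) = 392.874
Cutoffs: 474.273 ± 2.5·392.874 → [-507.9, 1456.5]
Outside: 1648 → excluded.
Retained (n=10): Σ = 3569, mean = 3569/10 = 356.900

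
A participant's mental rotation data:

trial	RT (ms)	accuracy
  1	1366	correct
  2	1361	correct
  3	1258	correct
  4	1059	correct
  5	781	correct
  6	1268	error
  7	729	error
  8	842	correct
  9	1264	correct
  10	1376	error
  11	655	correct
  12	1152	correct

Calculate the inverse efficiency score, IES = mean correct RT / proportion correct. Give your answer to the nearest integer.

Correct trials (n=9): 1366, 1361, 1258, 1059, 781, 842, 1264, 655, 1152
Mean correct RT = 9738/9 = 1082.0000 ms
Proportion correct = 9/12
IES = 1082.0000 / (9/12) = 1442.667 ms

1443 ms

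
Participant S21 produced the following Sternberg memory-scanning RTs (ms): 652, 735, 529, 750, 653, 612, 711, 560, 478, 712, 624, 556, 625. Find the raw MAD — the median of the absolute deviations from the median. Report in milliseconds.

69 ms

Sorted: 478, 529, 556, 560, 612, 624, 625, 652, 653, 711, 712, 735, 750 → median = 625
|x − 625|: 27, 110, 96, 125, 28, 13, 86, 65, 147, 87, 1, 69, 0
Sorted deviations: 0, 1, 13, 27, 28, 65, 69, 86, 87, 96, 110, 125, 147 → MAD = 69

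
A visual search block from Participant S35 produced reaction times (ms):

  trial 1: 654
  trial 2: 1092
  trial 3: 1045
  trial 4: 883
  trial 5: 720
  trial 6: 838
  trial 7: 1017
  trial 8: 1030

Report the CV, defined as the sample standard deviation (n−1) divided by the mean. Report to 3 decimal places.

n = 8, Σ = 7279, M = 909.8750
Σ(x−M)² = 184746.875; s = √(184746.875/7) = 162.4574
CV = 162.4574 / 909.8750 = 0.17855

0.179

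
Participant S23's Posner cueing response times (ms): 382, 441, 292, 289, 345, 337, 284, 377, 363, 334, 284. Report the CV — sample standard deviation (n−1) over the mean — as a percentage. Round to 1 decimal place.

14.8%

n = 11, Σ = 3728, M = 338.9091
Σ(x−M)² = 25096.909; s = √(25096.909/10) = 50.0968
CV = 50.0968 / 338.9091 = 0.14782 = 14.782%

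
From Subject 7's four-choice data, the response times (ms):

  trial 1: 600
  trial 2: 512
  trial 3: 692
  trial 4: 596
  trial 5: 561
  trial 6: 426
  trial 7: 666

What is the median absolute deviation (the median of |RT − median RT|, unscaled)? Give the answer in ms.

70 ms

Sorted: 426, 512, 561, 596, 600, 666, 692 → median = 596
|x − 596|: 4, 84, 96, 0, 35, 170, 70
Sorted deviations: 0, 4, 35, 70, 84, 96, 170 → MAD = 70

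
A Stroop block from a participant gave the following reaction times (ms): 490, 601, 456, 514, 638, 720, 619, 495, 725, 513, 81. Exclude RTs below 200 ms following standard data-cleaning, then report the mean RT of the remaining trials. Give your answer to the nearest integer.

Excluded: 81
Retained (n=10): Σ = 5771
Mean = 5771/10 = 577.1000

577 ms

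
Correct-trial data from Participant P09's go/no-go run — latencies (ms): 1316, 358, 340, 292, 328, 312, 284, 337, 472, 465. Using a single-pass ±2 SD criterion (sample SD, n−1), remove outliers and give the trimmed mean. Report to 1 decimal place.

n = 10, ΣRT = 4504, M = 450.400
Σ(x−M)² = 870444.40; s = √(870444.40/9) = 310.992
Cutoffs: 450.400 ± 2·310.992 → [-171.6, 1072.4]
Outside: 1316 → excluded.
Retained (n=9): Σ = 3188, mean = 3188/9 = 354.222

354.2 ms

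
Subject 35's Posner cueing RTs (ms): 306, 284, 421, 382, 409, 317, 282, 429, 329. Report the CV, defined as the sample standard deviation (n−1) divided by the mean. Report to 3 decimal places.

n = 9, Σ = 3159, M = 351.0000
Σ(x−M)² = 28224.000; s = √(28224.000/8) = 59.3970
CV = 59.3970 / 351.0000 = 0.16922

0.169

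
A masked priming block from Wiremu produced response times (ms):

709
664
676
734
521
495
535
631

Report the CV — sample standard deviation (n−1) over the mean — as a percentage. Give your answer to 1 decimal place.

14.8%

n = 8, Σ = 4965, M = 620.6250
Σ(x−M)² = 58757.875; s = √(58757.875/7) = 91.6187
CV = 91.6187 / 620.6250 = 0.14762 = 14.762%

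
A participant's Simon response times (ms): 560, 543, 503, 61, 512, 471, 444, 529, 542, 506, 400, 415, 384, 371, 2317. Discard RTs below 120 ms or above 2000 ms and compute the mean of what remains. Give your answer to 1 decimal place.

475.4 ms

Excluded: 61, 2317
Retained (n=13): Σ = 6180
Mean = 6180/13 = 475.3846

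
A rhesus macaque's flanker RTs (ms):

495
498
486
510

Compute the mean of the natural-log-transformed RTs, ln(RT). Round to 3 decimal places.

ln(RT): 6.2046, 6.2106, 6.1862, 6.2344
Σ ln(RT) = 24.8358
Mean = 24.8358/4 = 6.20894

6.209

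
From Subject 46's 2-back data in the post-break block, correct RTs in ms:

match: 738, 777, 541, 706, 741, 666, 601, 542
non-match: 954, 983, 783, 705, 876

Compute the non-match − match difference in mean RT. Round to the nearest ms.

M(match) = 5312/8 = 664.000
M(non-match) = 4301/5 = 860.200
Difference = 860.200 − 664.000 = 196.200 ms

196 ms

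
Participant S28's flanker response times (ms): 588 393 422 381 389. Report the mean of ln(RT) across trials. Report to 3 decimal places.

ln(RT): 6.3767, 5.9738, 6.0450, 5.9428, 5.9636
Σ ln(RT) = 30.3019
Mean = 30.3019/5 = 6.06038

6.060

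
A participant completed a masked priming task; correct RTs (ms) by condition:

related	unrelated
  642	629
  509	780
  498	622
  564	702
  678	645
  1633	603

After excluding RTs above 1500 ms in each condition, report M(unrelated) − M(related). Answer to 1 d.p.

85.3 ms

related: exclude 1633
M(related) = 2891/5 = 578.200
M(unrelated) = 3981/6 = 663.500
Difference = 663.500 − 578.200 = 85.300 ms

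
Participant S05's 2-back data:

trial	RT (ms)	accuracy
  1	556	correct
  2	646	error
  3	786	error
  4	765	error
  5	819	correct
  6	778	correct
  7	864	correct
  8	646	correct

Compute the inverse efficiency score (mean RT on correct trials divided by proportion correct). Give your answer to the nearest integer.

Correct trials (n=5): 556, 819, 778, 864, 646
Mean correct RT = 3663/5 = 732.6000 ms
Proportion correct = 5/8
IES = 732.6000 / (5/8) = 1172.160 ms

1172 ms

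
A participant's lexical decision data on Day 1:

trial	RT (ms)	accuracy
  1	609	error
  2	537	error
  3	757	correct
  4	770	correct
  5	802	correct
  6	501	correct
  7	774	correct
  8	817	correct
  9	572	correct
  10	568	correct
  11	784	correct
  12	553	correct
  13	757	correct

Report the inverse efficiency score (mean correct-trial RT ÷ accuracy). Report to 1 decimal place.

Correct trials (n=11): 757, 770, 802, 501, 774, 817, 572, 568, 784, 553, 757
Mean correct RT = 7655/11 = 695.9091 ms
Proportion correct = 11/13
IES = 695.9091 / (11/13) = 822.438 ms

822.4 ms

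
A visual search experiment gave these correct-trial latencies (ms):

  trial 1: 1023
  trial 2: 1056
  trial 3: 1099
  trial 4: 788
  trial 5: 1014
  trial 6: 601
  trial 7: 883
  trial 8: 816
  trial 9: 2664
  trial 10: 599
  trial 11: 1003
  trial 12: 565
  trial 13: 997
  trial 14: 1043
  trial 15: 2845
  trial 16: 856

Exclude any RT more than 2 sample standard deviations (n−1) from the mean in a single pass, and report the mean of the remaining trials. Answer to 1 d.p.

881.6 ms

n = 16, ΣRT = 17852, M = 1115.750
Σ(x−M)² = 6596533.00; s = √(6596533.00/15) = 663.151
Cutoffs: 1115.750 ± 2·663.151 → [-210.6, 2442.1]
Outside: 2664, 2845 → excluded.
Retained (n=14): Σ = 12343, mean = 12343/14 = 881.643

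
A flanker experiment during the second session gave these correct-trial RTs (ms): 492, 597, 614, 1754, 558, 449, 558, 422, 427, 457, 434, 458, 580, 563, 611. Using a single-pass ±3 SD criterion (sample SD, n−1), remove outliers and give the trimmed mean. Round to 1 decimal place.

515.7 ms

n = 15, ΣRT = 8974, M = 598.267
Σ(x−M)² = 1501540.93; s = √(1501540.93/14) = 327.495
Cutoffs: 598.267 ± 3·327.495 → [-384.2, 1580.8]
Outside: 1754 → excluded.
Retained (n=14): Σ = 7220, mean = 7220/14 = 515.714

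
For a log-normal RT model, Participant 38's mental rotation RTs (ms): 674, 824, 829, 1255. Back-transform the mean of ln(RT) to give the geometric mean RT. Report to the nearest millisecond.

ln(RT): 6.5132, 6.7142, 6.7202, 7.1349
Mean ln(RT) = 27.0825/4 = 6.77063
Geometric mean = exp(6.77063) = 871.86 ms

872 ms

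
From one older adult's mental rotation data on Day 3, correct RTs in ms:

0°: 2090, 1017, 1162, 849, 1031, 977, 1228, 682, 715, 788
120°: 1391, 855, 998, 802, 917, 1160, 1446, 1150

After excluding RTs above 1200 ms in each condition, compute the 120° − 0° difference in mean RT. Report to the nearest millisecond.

78 ms

0°: exclude 2090, 1228
120°: exclude 1391, 1446
M(0°) = 7221/8 = 902.625
M(120°) = 5882/6 = 980.333
Difference = 980.333 − 902.625 = 77.708 ms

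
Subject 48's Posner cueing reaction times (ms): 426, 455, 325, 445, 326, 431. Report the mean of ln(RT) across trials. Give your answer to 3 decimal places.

ln(RT): 6.0544, 6.1203, 5.7838, 6.0981, 5.7869, 6.0661
Σ ln(RT) = 35.9096
Mean = 35.9096/6 = 5.98494

5.985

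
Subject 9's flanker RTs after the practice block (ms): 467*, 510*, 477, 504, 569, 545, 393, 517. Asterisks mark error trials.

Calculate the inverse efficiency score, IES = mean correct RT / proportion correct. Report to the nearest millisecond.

Correct trials (n=6): 477, 504, 569, 545, 393, 517
Mean correct RT = 3005/6 = 500.8333 ms
Proportion correct = 6/8
IES = 500.8333 / (6/8) = 667.778 ms

668 ms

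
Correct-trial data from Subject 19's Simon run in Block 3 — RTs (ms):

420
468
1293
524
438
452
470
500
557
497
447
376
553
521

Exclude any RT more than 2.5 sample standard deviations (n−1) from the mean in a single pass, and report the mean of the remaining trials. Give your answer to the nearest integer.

479 ms

n = 14, ΣRT = 7516, M = 536.857
Σ(x−M)² = 649571.71; s = √(649571.71/13) = 223.533
Cutoffs: 536.857 ± 2.5·223.533 → [-22.0, 1095.7]
Outside: 1293 → excluded.
Retained (n=13): Σ = 6223, mean = 6223/13 = 478.692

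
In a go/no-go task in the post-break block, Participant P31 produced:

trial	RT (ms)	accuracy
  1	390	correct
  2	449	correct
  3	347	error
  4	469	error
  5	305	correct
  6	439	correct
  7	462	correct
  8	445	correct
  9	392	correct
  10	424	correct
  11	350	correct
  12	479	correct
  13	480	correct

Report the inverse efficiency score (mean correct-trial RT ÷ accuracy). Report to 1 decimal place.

Correct trials (n=11): 390, 449, 305, 439, 462, 445, 392, 424, 350, 479, 480
Mean correct RT = 4615/11 = 419.5455 ms
Proportion correct = 11/13
IES = 419.5455 / (11/13) = 495.826 ms

495.8 ms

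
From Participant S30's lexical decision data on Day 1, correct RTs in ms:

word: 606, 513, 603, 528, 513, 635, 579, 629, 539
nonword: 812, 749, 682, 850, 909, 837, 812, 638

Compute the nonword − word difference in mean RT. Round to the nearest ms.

214 ms

M(word) = 5145/9 = 571.667
M(nonword) = 6289/8 = 786.125
Difference = 786.125 − 571.667 = 214.458 ms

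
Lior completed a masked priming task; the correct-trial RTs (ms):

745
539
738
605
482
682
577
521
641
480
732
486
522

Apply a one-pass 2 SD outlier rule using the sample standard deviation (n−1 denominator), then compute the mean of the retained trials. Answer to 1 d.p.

596.2 ms

n = 13, ΣRT = 7750, M = 596.154
Σ(x−M)² = 123625.69; s = √(123625.69/12) = 101.499
Cutoffs: 596.154 ± 2·101.499 → [393.2, 799.2]
No RTs fall outside the cutoffs; all 13 retained. Mean = 7750/13 = 596.154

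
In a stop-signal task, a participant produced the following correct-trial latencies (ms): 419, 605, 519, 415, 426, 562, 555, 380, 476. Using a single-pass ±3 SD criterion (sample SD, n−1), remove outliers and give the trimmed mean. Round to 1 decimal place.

484.1 ms

n = 9, ΣRT = 4357, M = 484.111
Σ(x−M)² = 50220.89; s = √(50220.89/8) = 79.231
Cutoffs: 484.111 ± 3·79.231 → [246.4, 721.8]
No RTs fall outside the cutoffs; all 9 retained. Mean = 4357/9 = 484.111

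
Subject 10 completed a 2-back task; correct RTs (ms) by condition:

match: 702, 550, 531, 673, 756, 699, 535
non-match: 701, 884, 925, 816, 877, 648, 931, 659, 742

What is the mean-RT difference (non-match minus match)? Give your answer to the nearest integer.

M(match) = 4446/7 = 635.143
M(non-match) = 7183/9 = 798.111
Difference = 798.111 − 635.143 = 162.968 ms

163 ms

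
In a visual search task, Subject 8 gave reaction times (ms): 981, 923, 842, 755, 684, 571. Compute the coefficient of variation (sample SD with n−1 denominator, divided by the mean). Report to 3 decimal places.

n = 6, Σ = 4756, M = 792.6667
Σ(x−M)² = 117253.333; s = √(117253.333/5) = 153.1361
CV = 153.1361 / 792.6667 = 0.19319

0.193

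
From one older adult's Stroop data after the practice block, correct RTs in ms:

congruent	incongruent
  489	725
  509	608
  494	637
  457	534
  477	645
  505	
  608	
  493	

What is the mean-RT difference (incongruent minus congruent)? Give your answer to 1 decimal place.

M(congruent) = 4032/8 = 504.000
M(incongruent) = 3149/5 = 629.800
Difference = 629.800 − 504.000 = 125.800 ms

125.8 ms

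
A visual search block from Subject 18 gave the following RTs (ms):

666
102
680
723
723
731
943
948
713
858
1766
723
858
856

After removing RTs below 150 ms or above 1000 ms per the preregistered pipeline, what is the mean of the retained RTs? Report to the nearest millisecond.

785 ms

Excluded: 102, 1766
Retained (n=12): Σ = 9422
Mean = 9422/12 = 785.1667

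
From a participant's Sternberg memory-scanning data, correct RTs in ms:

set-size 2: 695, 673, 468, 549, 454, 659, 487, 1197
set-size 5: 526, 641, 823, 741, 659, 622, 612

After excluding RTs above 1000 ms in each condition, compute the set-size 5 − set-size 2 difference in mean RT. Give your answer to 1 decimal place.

set-size 2: exclude 1197
M(set-size 2) = 3985/7 = 569.286
M(set-size 5) = 4624/7 = 660.571
Difference = 660.571 − 569.286 = 91.286 ms

91.3 ms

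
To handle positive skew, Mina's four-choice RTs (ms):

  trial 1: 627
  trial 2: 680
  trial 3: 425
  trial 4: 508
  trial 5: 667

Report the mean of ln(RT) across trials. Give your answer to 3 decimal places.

ln(RT): 6.4409, 6.5221, 6.0521, 6.2305, 6.5028
Σ ln(RT) = 31.7484
Mean = 31.7484/5 = 6.34968

6.350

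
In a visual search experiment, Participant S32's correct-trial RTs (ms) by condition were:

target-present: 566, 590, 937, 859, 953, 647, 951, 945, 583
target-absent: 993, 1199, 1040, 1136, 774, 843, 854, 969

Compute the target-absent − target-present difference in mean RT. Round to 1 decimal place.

M(target-present) = 7031/9 = 781.222
M(target-absent) = 7808/8 = 976.000
Difference = 976.000 − 781.222 = 194.778 ms

194.8 ms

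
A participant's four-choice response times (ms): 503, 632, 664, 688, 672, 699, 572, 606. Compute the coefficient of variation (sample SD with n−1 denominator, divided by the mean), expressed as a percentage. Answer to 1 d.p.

n = 8, Σ = 5036, M = 629.5000
Σ(x−M)² = 31116.000; s = √(31116.000/7) = 66.6719
CV = 66.6719 / 629.5000 = 0.10591 = 10.591%

10.6%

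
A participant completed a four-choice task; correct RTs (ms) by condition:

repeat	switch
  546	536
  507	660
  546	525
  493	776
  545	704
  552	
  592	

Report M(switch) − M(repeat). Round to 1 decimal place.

M(repeat) = 3781/7 = 540.143
M(switch) = 3201/5 = 640.200
Difference = 640.200 − 540.143 = 100.057 ms

100.1 ms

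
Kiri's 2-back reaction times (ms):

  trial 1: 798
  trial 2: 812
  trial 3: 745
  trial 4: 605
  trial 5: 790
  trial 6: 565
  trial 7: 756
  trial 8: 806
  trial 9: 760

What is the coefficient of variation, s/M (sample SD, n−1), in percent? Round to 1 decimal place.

12.2%

n = 9, Σ = 6637, M = 737.4444
Σ(x−M)² = 64876.222; s = √(64876.222/8) = 90.0529
CV = 90.0529 / 737.4444 = 0.12211 = 12.211%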